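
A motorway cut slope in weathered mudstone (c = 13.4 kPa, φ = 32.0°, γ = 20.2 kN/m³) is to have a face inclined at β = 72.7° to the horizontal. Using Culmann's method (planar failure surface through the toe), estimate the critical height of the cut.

H_c = 8.88 m

Culmann's analysis gives the critical failure plane at α_cr = (β + φ)/2 = (72.7 + 32.0)/2 = 52.4°, and the critical height
H_c = (4c/γ) · sinβ cosφ / [1 − cos(β − φ)]
    = (4·13.4/20.2) · sin72.7°·cos32.0° / [1 − cos(40.7°)]
    = 2.653 · 0.9548·0.8480 / [1 − 0.7581]
    = 2.653 · 0.8097 / 0.2419
    = 8.88 m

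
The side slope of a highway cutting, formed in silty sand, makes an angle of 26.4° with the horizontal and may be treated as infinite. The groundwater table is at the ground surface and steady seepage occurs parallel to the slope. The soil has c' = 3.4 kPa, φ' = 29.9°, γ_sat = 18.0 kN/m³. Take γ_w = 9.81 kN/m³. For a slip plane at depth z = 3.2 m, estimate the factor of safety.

With seepage parallel to the slope and the water table at the surface, the effective normal stress on the slip plane uses the buoyant unit weight γ' = γ_sat − γ_w while the driving shear stress uses γ_sat:
FS = [c' + γ' z cos²β tanφ'] / [γ_sat z sinβ cosβ]
γ' = 18.0 − 9.81 = 8.19 kN/m³
Numerator = 3.4 + 8.19·3.2·cos²26.4°·tan29.9° = 3.4 + 8.19·3.2·0.8023·0.5750 = 15.491 kPa
Denominator = 18.0·3.2·sin26.4°·cos26.4° = 18.0·3.2·0.4446·0.8957 = 22.940 kPa
FS = 15.491 / 22.940 = 0.675

FS = 0.68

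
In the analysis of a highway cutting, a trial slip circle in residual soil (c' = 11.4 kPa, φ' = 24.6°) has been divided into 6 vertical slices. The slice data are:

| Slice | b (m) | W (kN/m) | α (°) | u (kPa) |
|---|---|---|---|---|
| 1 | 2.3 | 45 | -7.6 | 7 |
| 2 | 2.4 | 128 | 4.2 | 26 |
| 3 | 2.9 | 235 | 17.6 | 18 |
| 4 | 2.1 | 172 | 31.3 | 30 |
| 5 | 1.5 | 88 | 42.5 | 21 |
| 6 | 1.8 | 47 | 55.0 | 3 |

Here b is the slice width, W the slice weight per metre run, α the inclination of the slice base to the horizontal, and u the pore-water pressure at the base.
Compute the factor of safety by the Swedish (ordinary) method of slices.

Ordinary method of slices: FS = Σ[c'·Δl_i + (W_i cosα_i − u_i·Δl_i)·tanφ'] / Σ W_i sinα_i, with Δl_i = b_i / cosα_i.
Slice 1: Δl = 2.3/cos(-7.6°) = 2.320 m; N'_1 = 45·cos(-7.6°) − 7·2.320 = 28.4; c'Δl = 26.45; W sinα = -6.0
Slice 2: Δl = 2.4/cos4.2° = 2.406 m; N'_2 = 128·cos4.2° − 26·2.406 = 65.1; c'Δl = 27.43; W sinα = 9.4
Slice 3: Δl = 2.9/cos17.6° = 3.042 m; N'_3 = 235·cos17.6° − 18·3.042 = 169.2; c'Δl = 34.68; W sinα = 71.1
Slice 4: Δl = 2.1/cos31.3° = 2.458 m; N'_4 = 172·cos31.3° − 30·2.458 = 73.2; c'Δl = 28.02; W sinα = 89.4
Slice 5: Δl = 1.5/cos42.5° = 2.035 m; N'_5 = 88·cos42.5° − 21·2.035 = 22.2; c'Δl = 23.19; W sinα = 59.5
Slice 6: Δl = 1.8/cos55.0° = 3.138 m; N'_6 = 47·cos55.0° − 3·3.138 = 17.5; c'Δl = 35.78; W sinα = 38.5
Σc'Δl = 175.6 kN/m; ΣN' = 375.6 kN/m; ΣW sinα = 261.8 kN/m
Resisting = 175.6 + 375.6·tan24.6° = 175.6 + 172.0 = 347.5 kN/m
FS = 347.5 / 261.8 = 1.328

FS = 1.33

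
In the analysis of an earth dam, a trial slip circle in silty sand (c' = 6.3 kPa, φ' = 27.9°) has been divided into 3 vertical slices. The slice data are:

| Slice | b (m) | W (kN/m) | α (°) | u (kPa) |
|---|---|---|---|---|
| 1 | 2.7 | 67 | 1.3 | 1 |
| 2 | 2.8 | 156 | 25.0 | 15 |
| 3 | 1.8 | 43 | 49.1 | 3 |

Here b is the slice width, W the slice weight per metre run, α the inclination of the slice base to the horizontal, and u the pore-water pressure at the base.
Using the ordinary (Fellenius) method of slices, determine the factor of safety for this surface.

Ordinary method of slices: FS = Σ[c'·Δl_i + (W_i cosα_i − u_i·Δl_i)·tanφ'] / Σ W_i sinα_i, with Δl_i = b_i / cosα_i.
Slice 1: Δl = 2.7/cos1.3° = 2.701 m; N'_1 = 67·cos1.3° − 1·2.701 = 64.3; c'Δl = 17.01; W sinα = 1.5
Slice 2: Δl = 2.8/cos25.0° = 3.089 m; N'_2 = 156·cos25.0° − 15·3.089 = 95.0; c'Δl = 19.46; W sinα = 65.9
Slice 3: Δl = 1.8/cos49.1° = 2.749 m; N'_3 = 43·cos49.1° − 3·2.749 = 19.9; c'Δl = 17.32; W sinα = 32.5
Σc'Δl = 53.8 kN/m; ΣN' = 179.2 kN/m; ΣW sinα = 100.0 kN/m
Resisting = 53.8 + 179.2·tan27.9° = 53.8 + 94.9 = 148.7 kN/m
FS = 148.7 / 100.0 = 1.488

FS = 1.49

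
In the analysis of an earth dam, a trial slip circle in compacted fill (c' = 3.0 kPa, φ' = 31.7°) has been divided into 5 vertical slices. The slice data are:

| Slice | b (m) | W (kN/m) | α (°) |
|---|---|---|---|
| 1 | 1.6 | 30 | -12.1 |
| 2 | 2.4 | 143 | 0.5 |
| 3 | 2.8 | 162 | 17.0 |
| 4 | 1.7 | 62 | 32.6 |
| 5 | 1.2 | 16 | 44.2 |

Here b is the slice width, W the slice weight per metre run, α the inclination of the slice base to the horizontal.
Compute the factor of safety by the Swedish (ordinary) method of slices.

Ordinary method of slices: FS = Σ[c'·Δl_i + (W_i cosα_i)·tanφ'] / Σ W_i sinα_i, with Δl_i = b_i / cosα_i.
Slice 1: Δl = 1.6/cos(-12.1°) = 1.636 m; N'_1 = 30·cos(-12.1°) = 29.3; c'Δl = 4.91; W sinα = -6.3
Slice 2: Δl = 2.4/cos0.5° = 2.400 m; N'_2 = 143·cos0.5° = 143.0; c'Δl = 7.20; W sinα = 1.2
Slice 3: Δl = 2.8/cos17.0° = 2.928 m; N'_3 = 162·cos17.0° = 154.9; c'Δl = 8.78; W sinα = 47.4
Slice 4: Δl = 1.7/cos32.6° = 2.018 m; N'_4 = 62·cos32.6° = 52.2; c'Δl = 6.05; W sinα = 33.4
Slice 5: Δl = 1.2/cos44.2° = 1.674 m; N'_5 = 16·cos44.2° = 11.5; c'Δl = 5.02; W sinα = 11.2
Σc'Δl = 32.0 kN/m; ΣN' = 391.0 kN/m; ΣW sinα = 86.9 kN/m
Resisting = 32.0 + 391.0·tan31.7° = 32.0 + 241.5 = 273.4 kN/m
FS = 273.4 / 86.9 = 3.147

FS = 3.15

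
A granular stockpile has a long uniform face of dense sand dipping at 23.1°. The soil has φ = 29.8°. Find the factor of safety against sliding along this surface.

For a dry cohesionless infinite slope the factor of safety is FS = tanφ / tanβ.
FS = tan29.8° / tan23.1° = 0.5727 / 0.4265 = 1.343

FS = 1.34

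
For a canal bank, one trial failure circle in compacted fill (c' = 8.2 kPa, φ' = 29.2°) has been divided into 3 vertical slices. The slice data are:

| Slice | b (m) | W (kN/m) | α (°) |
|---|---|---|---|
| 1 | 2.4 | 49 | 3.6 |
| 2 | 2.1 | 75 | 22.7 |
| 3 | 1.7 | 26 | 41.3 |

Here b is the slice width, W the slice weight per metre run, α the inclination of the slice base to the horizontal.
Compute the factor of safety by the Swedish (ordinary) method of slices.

Ordinary method of slices: FS = Σ[c'·Δl_i + (W_i cosα_i)·tanφ'] / Σ W_i sinα_i, with Δl_i = b_i / cosα_i.
Slice 1: Δl = 2.4/cos3.6° = 2.405 m; N'_1 = 49·cos3.6° = 48.9; c'Δl = 19.72; W sinα = 3.1
Slice 2: Δl = 2.1/cos22.7° = 2.276 m; N'_2 = 75·cos22.7° = 69.2; c'Δl = 18.67; W sinα = 28.9
Slice 3: Δl = 1.7/cos41.3° = 2.263 m; N'_3 = 26·cos41.3° = 19.5; c'Δl = 18.56; W sinα = 17.2
Σc'Δl = 56.9 kN/m; ΣN' = 137.6 kN/m; ΣW sinα = 49.2 kN/m
Resisting = 56.9 + 137.6·tan29.2° = 56.9 + 76.9 = 133.9 kN/m
FS = 133.9 / 49.2 = 2.722

FS = 2.72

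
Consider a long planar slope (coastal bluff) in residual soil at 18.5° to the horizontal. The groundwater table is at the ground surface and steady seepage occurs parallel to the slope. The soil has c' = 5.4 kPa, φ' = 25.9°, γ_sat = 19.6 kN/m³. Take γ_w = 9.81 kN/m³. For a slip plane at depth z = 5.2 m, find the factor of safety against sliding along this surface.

FS = 0.90

With seepage parallel to the slope and the water table at the surface, the effective normal stress on the slip plane uses the buoyant unit weight γ' = γ_sat − γ_w while the driving shear stress uses γ_sat:
FS = [c' + γ' z cos²β tanφ'] / [γ_sat z sinβ cosβ]
γ' = 19.6 − 9.81 = 9.79 kN/m³
Numerator = 5.4 + 9.79·5.2·cos²18.5°·tan25.9° = 5.4 + 9.79·5.2·0.8993·0.4856 = 27.631 kPa
Denominator = 19.6·5.2·sin18.5°·cos18.5° = 19.6·5.2·0.3173·0.9483 = 30.668 kPa
FS = 27.631 / 30.668 = 0.901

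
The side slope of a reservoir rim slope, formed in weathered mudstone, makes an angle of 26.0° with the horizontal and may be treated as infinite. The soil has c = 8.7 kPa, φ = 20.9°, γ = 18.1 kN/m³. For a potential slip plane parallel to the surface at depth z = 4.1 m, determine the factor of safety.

FS = 1.08

For an infinite slope with a slip plane parallel to the surface (no pore pressure): FS = [c + γz cos²β tanφ] / [γz sinβ cosβ].
γz = 18.1·4.1 = 74.21 kN/m²
Numerator = 8.7 + 74.21·cos²26.0°·tan20.9° = 8.7 + 74.21·0.8078·0.3819 = 31.592 kPa
Denominator = 74.21·sin26.0°·cos26.0° = 74.21·0.4384·0.8988 = 29.239 kPa
FS = 31.592 / 29.239 = 1.080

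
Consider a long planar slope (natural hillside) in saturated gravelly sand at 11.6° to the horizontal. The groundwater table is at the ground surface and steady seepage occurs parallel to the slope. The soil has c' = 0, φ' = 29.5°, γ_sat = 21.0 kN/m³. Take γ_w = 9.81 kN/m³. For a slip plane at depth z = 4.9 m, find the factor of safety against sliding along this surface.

FS = 1.47

With seepage parallel to the slope and the water table at the surface, the effective normal stress on the slip plane uses the buoyant unit weight γ' = γ_sat − γ_w while the driving shear stress uses γ_sat:
FS = [c' + γ' z cos²β tanφ'] / [γ_sat z sinβ cosβ]
(For c' = 0 this reduces to FS = (γ'/γ_sat)·tanφ'/tanβ.)
γ' = 21.0 − 9.81 = 11.19 kN/m³
Numerator = 0.0 + 11.19·4.9·cos²11.6°·tan29.5° = 0.0 + 11.19·4.9·0.9596·0.5658 = 29.768 kPa
Denominator = 21.0·4.9·sin11.6°·cos11.6° = 21.0·4.9·0.2011·0.9796 = 20.268 kPa
FS = 29.768 / 20.268 = 1.469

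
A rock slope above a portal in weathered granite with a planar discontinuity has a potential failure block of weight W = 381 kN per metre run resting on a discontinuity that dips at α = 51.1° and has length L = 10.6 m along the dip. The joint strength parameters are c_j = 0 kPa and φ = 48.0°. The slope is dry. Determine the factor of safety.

FS = 0.90

Resolving the block weight along and normal to the plane and applying the Mohr–Coulomb strength on the joint:
N' = W cosα = 381·cos51.1° = 239.3 kN/m
Driving force T = W sinα = 381·sin51.1° = 296.5 kN/m
Resisting force R = c_j·L + N'·tanφ = 0·10.6 + 239.3·tan48.0° = 0.0 + 265.7 = 265.7 kN/m
FS = R / T = 265.7 / 296.5 = 0.896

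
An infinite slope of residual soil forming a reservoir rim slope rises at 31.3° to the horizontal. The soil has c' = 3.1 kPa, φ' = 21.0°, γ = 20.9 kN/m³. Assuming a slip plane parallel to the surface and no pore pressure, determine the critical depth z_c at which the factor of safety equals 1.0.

z_c = 0.91 m

Setting FS = 1.00 in FS = [c' + γz cos²β tanφ'] / [γz sinβ cosβ] and solving for z:
z = c' / [γ cosβ (FS·sinβ − cosβ·tanφ')]
  = 3.1 / [20.9·cos31.3°·(1.00·sin31.3° − cos31.3°·tan21.0°)]
  = 3.1 / [20.9·0.8545·(1.00·0.5195 − 0.8545·0.3839)]
  = 3.1 / 3.4203 = 0.906 m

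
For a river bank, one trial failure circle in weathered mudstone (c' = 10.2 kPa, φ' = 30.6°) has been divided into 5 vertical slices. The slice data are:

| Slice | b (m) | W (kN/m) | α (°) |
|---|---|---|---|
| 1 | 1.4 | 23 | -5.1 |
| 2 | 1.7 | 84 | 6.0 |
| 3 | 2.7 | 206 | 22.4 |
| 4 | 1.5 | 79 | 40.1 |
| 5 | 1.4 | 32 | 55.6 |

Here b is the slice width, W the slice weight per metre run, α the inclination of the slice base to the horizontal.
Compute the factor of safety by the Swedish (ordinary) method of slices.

FS = 2.02

Ordinary method of slices: FS = Σ[c'·Δl_i + (W_i cosα_i)·tanφ'] / Σ W_i sinα_i, with Δl_i = b_i / cosα_i.
Slice 1: Δl = 1.4/cos(-5.1°) = 1.406 m; N'_1 = 23·cos(-5.1°) = 22.9; c'Δl = 14.34; W sinα = -2.0
Slice 2: Δl = 1.7/cos6.0° = 1.709 m; N'_2 = 84·cos6.0° = 83.5; c'Δl = 17.44; W sinα = 8.8
Slice 3: Δl = 2.7/cos22.4° = 2.920 m; N'_3 = 206·cos22.4° = 190.5; c'Δl = 29.79; W sinα = 78.5
Slice 4: Δl = 1.5/cos40.1° = 1.961 m; N'_4 = 79·cos40.1° = 60.4; c'Δl = 20.00; W sinα = 50.9
Slice 5: Δl = 1.4/cos55.6° = 2.478 m; N'_5 = 32·cos55.6° = 18.1; c'Δl = 25.28; W sinα = 26.4
Σc'Δl = 106.8 kN/m; ΣN' = 375.4 kN/m; ΣW sinα = 162.5 kN/m
Resisting = 106.8 + 375.4·tan30.6° = 106.8 + 222.0 = 328.9 kN/m
FS = 328.9 / 162.5 = 2.023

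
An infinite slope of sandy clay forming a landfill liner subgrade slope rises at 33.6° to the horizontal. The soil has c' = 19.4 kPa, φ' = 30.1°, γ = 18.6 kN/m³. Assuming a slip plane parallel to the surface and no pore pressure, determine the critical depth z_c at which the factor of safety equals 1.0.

z_c = 17.75 m

Setting FS = 1.00 in FS = [c' + γz cos²β tanφ'] / [γz sinβ cosβ] and solving for z:
z = c' / [γ cosβ (FS·sinβ − cosβ·tanφ')]
  = 19.4 / [18.6·cos33.6°·(1.00·sin33.6° − cos33.6°·tan30.1°)]
  = 19.4 / [18.6·0.8329·(1.00·0.5534 − 0.8329·0.5797)]
  = 19.4 / 1.0932 = 17.746 m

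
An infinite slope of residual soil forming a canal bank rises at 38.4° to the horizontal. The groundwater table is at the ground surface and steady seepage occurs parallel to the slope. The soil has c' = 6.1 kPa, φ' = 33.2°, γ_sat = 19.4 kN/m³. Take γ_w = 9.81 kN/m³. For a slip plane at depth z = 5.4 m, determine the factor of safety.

FS = 0.53

With seepage parallel to the slope and the water table at the surface, the effective normal stress on the slip plane uses the buoyant unit weight γ' = γ_sat − γ_w while the driving shear stress uses γ_sat:
FS = [c' + γ' z cos²β tanφ'] / [γ_sat z sinβ cosβ]
γ' = 19.4 − 9.81 = 9.59 kN/m³
Numerator = 6.1 + 9.59·5.4·cos²38.4°·tan33.2° = 6.1 + 9.59·5.4·0.6142·0.6544 = 26.913 kPa
Denominator = 19.4·5.4·sin38.4°·cos38.4° = 19.4·5.4·0.6211·0.7837 = 50.996 kPa
FS = 26.913 / 50.996 = 0.528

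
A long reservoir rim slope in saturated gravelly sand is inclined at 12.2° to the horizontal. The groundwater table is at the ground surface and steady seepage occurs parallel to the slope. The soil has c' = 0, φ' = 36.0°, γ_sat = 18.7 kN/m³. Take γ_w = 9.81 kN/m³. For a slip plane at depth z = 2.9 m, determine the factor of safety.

With seepage parallel to the slope and the water table at the surface, the effective normal stress on the slip plane uses the buoyant unit weight γ' = γ_sat − γ_w while the driving shear stress uses γ_sat:
FS = [c' + γ' z cos²β tanφ'] / [γ_sat z sinβ cosβ]
(For c' = 0 this reduces to FS = (γ'/γ_sat)·tanφ'/tanβ.)
γ' = 18.7 − 9.81 = 8.89 kN/m³
Numerator = 0.0 + 8.89·2.9·cos²12.2°·tan36.0° = 0.0 + 8.89·2.9·0.9553·0.7265 = 17.895 kPa
Denominator = 18.7·2.9·sin12.2°·cos12.2° = 18.7·2.9·0.2113·0.9774 = 11.201 kPa
FS = 17.895 / 11.201 = 1.598

FS = 1.60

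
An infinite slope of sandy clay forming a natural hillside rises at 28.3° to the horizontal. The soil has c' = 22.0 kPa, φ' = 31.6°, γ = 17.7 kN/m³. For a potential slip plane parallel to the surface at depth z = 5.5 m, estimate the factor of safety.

For an infinite slope with a slip plane parallel to the surface (no pore pressure): FS = [c' + γz cos²β tanφ'] / [γz sinβ cosβ].
γz = 17.7·5.5 = 97.35 kN/m²
Numerator = 22.0 + 97.35·cos²28.3°·tan31.6° = 22.0 + 97.35·0.7752·0.6152 = 68.429 kPa
Denominator = 97.35·sin28.3°·cos28.3° = 97.35·0.4741·0.8805 = 40.636 kPa
FS = 68.429 / 40.636 = 1.684

FS = 1.68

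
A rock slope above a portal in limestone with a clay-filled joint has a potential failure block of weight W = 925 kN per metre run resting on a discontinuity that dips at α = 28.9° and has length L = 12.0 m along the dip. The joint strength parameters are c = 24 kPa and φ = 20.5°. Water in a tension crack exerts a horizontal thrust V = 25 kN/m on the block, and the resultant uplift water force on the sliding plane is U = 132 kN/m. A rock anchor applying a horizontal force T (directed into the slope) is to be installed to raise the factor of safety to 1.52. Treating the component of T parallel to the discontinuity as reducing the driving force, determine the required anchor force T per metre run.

T = 116 kN/m

Resolving forces along and normal to the sliding plane, with the horizontal anchor force T adding T·sinα to the effective normal force and T·cosα acting up the plane against the driving force:
FS = [cL + (W cosα − U − V sinα + T sinα) tanφ] / [W sinα + V cosα − T cosα]
Without the anchor: N' = 665.7 kN/m, driving T_d = 468.9 kN/m, resisting R = 24·12.0 + 665.7·tan20.5° = 536.9 kN/m, FS = 1.14.
Setting FS = 1.52 and solving for T:
1.52·(468.9 − T cos28.9°) = 536.9 + T sin28.9°·tan20.5°
T·(sin28.9°·tan20.5° + 1.52·cos28.9°) = 1.52·468.9 − 536.9
T·(0.4833·0.3739 + 1.52·0.8755) = 712.8 − 536.9 = 175.9
T·1.5114 = 175.9
T = 116.4 kN/m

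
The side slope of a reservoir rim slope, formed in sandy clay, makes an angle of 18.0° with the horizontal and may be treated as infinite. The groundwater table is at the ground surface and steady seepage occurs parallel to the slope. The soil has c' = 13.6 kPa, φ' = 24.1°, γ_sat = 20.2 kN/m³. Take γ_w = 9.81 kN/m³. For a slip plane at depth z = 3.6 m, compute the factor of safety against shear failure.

FS = 1.34

With seepage parallel to the slope and the water table at the surface, the effective normal stress on the slip plane uses the buoyant unit weight γ' = γ_sat − γ_w while the driving shear stress uses γ_sat:
FS = [c' + γ' z cos²β tanφ'] / [γ_sat z sinβ cosβ]
γ' = 20.2 − 9.81 = 10.39 kN/m³
Numerator = 13.6 + 10.39·3.6·cos²18.0°·tan24.1° = 13.6 + 10.39·3.6·0.9045·0.4473 = 28.734 kPa
Denominator = 20.2·3.6·sin18.0°·cos18.0° = 20.2·3.6·0.3090·0.9511 = 21.372 kPa
FS = 28.734 / 21.372 = 1.344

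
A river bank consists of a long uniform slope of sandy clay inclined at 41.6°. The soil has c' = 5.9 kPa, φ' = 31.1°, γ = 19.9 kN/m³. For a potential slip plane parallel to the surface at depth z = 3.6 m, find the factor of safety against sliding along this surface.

For an infinite slope with a slip plane parallel to the surface (no pore pressure): FS = [c' + γz cos²β tanφ'] / [γz sinβ cosβ].
γz = 19.9·3.6 = 71.64 kN/m²
Numerator = 5.9 + 71.64·cos²41.6°·tan31.1° = 5.9 + 71.64·0.5592·0.6032 = 30.066 kPa
Denominator = 71.64·sin41.6°·cos41.6° = 71.64·0.6639·0.7478 = 35.568 kPa
FS = 30.066 / 35.568 = 0.845

FS = 0.85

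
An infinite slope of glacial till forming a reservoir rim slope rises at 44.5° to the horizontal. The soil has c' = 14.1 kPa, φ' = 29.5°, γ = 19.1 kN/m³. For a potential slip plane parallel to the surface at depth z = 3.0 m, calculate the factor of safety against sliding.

FS = 1.07

For an infinite slope with a slip plane parallel to the surface (no pore pressure): FS = [c' + γz cos²β tanφ'] / [γz sinβ cosβ].
γz = 19.1·3.0 = 57.30 kN/m²
Numerator = 14.1 + 57.30·cos²44.5°·tan29.5° = 14.1 + 57.30·0.5087·0.5658 = 30.592 kPa
Denominator = 57.30·sin44.5°·cos44.5° = 57.30·0.7009·0.7133 = 28.646 kPa
FS = 30.592 / 28.646 = 1.068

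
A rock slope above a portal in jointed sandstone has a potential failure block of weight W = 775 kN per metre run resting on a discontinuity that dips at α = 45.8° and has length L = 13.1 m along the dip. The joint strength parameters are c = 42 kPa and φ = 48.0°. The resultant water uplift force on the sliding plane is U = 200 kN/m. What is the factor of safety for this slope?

Resolving the block weight along and normal to the plane and applying the Mohr–Coulomb strength on the joint:
N' = W cosα − U = 775·cos45.8° − 200 = 340.3 kN/m
Driving force T = W sinα = 775·sin45.8° = 555.6 kN/m
Resisting force R = c·L + N'·tanφ = 42·13.1 + 340.3·tan48.0° = 550.2 + 377.9 = 928.1 kN/m
FS = R / T = 928.1 / 555.6 = 1.671

FS = 1.67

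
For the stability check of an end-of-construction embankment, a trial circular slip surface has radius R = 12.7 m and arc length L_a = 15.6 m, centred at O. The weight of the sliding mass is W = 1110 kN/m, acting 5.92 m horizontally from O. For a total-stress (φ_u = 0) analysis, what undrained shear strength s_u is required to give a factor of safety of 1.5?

s_u = 49.8 kPa

FS = s_u·L_a·R / (W·d), so s_u = FS·W·d / (L_a·R).
s_u = 1.5·1110·5.92 / (15.60·12.7) = 9856.8 / 198.12 = 49.75 kPa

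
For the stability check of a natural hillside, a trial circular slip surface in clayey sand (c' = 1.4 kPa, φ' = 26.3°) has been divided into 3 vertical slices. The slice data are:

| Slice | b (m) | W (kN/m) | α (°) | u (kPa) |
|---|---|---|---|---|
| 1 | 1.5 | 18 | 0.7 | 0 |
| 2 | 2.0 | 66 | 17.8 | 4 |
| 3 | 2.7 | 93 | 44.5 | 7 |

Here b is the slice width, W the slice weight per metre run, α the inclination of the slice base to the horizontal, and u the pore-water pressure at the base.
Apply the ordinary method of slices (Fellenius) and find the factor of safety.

Ordinary method of slices: FS = Σ[c'·Δl_i + (W_i cosα_i − u_i·Δl_i)·tanφ'] / Σ W_i sinα_i, with Δl_i = b_i / cosα_i.
Slice 1: Δl = 1.5/cos0.7° = 1.500 m; N'_1 = 18·cos0.7° − 0·1.500 = 18.0; c'Δl = 2.10; W sinα = 0.2
Slice 2: Δl = 2.0/cos17.8° = 2.101 m; N'_2 = 66·cos17.8° − 4·2.101 = 54.4; c'Δl = 2.94; W sinα = 20.2
Slice 3: Δl = 2.7/cos44.5° = 3.785 m; N'_3 = 93·cos44.5° − 7·3.785 = 39.8; c'Δl = 5.30; W sinα = 65.2
Σc'Δl = 10.3 kN/m; ΣN' = 112.3 kN/m; ΣW sinα = 85.6 kN/m
Resisting = 10.3 + 112.3·tan26.3° = 10.3 + 55.5 = 65.8 kN/m
FS = 65.8 / 85.6 = 0.769

FS = 0.77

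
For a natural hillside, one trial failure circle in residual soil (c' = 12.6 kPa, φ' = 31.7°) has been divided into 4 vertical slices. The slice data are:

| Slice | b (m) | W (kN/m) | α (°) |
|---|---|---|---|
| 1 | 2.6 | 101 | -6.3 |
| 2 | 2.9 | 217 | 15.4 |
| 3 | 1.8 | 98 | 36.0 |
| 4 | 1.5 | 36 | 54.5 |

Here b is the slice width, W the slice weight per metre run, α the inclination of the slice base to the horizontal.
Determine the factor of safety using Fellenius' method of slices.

Ordinary method of slices: FS = Σ[c'·Δl_i + (W_i cosα_i)·tanφ'] / Σ W_i sinα_i, with Δl_i = b_i / cosα_i.
Slice 1: Δl = 2.6/cos(-6.3°) = 2.616 m; N'_1 = 101·cos(-6.3°) = 100.4; c'Δl = 32.96; W sinα = -11.1
Slice 2: Δl = 2.9/cos15.4° = 3.008 m; N'_2 = 217·cos15.4° = 209.2; c'Δl = 37.90; W sinα = 57.6
Slice 3: Δl = 1.8/cos36.0° = 2.225 m; N'_3 = 98·cos36.0° = 79.3; c'Δl = 28.03; W sinα = 57.6
Slice 4: Δl = 1.5/cos54.5° = 2.583 m; N'_4 = 36·cos54.5° = 20.9; c'Δl = 32.55; W sinα = 29.3
Σc'Δl = 131.4 kN/m; ΣN' = 409.8 kN/m; ΣW sinα = 133.5 kN/m
Resisting = 131.4 + 409.8·tan31.7° = 131.4 + 253.1 = 384.5 kN/m
FS = 384.5 / 133.5 = 2.881

FS = 2.88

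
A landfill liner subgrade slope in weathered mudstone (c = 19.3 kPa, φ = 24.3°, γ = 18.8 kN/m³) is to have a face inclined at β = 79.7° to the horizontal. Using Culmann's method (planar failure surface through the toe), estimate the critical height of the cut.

Culmann's analysis gives the critical failure plane at α_cr = (β + φ)/2 = (79.7 + 24.3)/2 = 52.0°, and the critical height
H_c = (4c/γ) · sinβ cosφ / [1 − cos(β − φ)]
    = (4·19.3/18.8) · sin79.7°·cos24.3° / [1 − cos(55.4°)]
    = 4.106 · 0.9839·0.9114 / [1 − 0.5678]
    = 4.106 · 0.8967 / 0.4322
    = 8.52 m

H_c = 8.52 m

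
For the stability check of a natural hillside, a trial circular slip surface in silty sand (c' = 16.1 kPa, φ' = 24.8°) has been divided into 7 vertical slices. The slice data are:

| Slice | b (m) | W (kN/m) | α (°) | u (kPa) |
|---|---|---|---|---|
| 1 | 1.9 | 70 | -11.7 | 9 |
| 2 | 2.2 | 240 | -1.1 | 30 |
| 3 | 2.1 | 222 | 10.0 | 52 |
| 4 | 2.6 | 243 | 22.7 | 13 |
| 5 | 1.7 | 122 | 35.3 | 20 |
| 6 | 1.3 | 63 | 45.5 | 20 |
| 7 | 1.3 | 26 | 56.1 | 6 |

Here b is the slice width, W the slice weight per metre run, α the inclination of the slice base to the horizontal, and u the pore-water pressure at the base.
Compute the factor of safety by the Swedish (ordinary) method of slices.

Ordinary method of slices: FS = Σ[c'·Δl_i + (W_i cosα_i − u_i·Δl_i)·tanφ'] / Σ W_i sinα_i, with Δl_i = b_i / cosα_i.
Slice 1: Δl = 1.9/cos(-11.7°) = 1.940 m; N'_1 = 70·cos(-11.7°) − 9·1.940 = 51.1; c'Δl = 31.24; W sinα = -14.2
Slice 2: Δl = 2.2/cos(-1.1°) = 2.200 m; N'_2 = 240·cos(-1.1°) − 30·2.200 = 173.9; c'Δl = 35.43; W sinα = -4.6
Slice 3: Δl = 2.1/cos10.0° = 2.132 m; N'_3 = 222·cos10.0° − 52·2.132 = 107.7; c'Δl = 34.33; W sinα = 38.5
Slice 4: Δl = 2.6/cos22.7° = 2.818 m; N'_4 = 243·cos22.7° − 13·2.818 = 187.5; c'Δl = 45.37; W sinα = 93.8
Slice 5: Δl = 1.7/cos35.3° = 2.083 m; N'_5 = 122·cos35.3° − 20·2.083 = 57.9; c'Δl = 33.54; W sinα = 70.5
Slice 6: Δl = 1.3/cos45.5° = 1.855 m; N'_6 = 63·cos45.5° − 20·1.855 = 7.1; c'Δl = 29.86; W sinα = 44.9
Slice 7: Δl = 1.3/cos56.1° = 2.331 m; N'_7 = 26·cos56.1° − 6·2.331 = 0.5; c'Δl = 37.53; W sinα = 21.6
Σc'Δl = 247.3 kN/m; ΣN' = 585.8 kN/m; ΣW sinα = 250.5 kN/m
Resisting = 247.3 + 585.8·tan24.8° = 247.3 + 270.7 = 518.0 kN/m
FS = 518.0 / 250.5 = 2.067

FS = 2.07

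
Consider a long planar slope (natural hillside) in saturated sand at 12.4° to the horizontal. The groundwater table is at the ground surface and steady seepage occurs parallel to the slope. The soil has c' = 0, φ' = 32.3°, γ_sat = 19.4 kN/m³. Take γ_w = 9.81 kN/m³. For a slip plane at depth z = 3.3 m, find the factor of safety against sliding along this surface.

FS = 1.42

With seepage parallel to the slope and the water table at the surface, the effective normal stress on the slip plane uses the buoyant unit weight γ' = γ_sat − γ_w while the driving shear stress uses γ_sat:
FS = [c' + γ' z cos²β tanφ'] / [γ_sat z sinβ cosβ]
(For c' = 0 this reduces to FS = (γ'/γ_sat)·tanφ'/tanβ.)
γ' = 19.4 − 9.81 = 9.59 kN/m³
Numerator = 0.0 + 9.59·3.3·cos²12.4°·tan32.3° = 0.0 + 9.59·3.3·0.9539·0.6322 = 19.084 kPa
Denominator = 19.4·3.3·sin12.4°·cos12.4° = 19.4·3.3·0.2147·0.9767 = 13.427 kPa
FS = 19.084 / 13.427 = 1.421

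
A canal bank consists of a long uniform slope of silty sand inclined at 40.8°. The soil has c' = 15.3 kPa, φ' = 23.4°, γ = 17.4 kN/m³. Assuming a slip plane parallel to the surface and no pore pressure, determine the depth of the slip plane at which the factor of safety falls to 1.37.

Setting FS = 1.37 in FS = [c' + γz cos²β tanφ'] / [γz sinβ cosβ] and solving for z:
z = c' / [γ cosβ (FS·sinβ − cosβ·tanφ')]
  = 15.3 / [17.4·cos40.8°·(1.37·sin40.8° − cos40.8°·tan23.4°)]
  = 15.3 / [17.4·0.7570·(1.37·0.6534 − 0.7570·0.4327)]
  = 15.3 / 7.4763 = 2.046 m

z = 2.05 m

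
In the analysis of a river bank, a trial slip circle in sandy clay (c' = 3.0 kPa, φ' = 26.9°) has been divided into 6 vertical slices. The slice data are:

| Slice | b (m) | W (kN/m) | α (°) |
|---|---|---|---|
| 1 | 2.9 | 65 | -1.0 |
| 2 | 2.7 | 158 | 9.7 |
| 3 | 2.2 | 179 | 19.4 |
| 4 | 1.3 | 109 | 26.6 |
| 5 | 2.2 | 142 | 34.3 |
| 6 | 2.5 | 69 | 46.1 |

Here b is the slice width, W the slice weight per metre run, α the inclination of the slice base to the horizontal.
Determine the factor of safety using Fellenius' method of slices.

FS = 1.43

Ordinary method of slices: FS = Σ[c'·Δl_i + (W_i cosα_i)·tanφ'] / Σ W_i sinα_i, with Δl_i = b_i / cosα_i.
Slice 1: Δl = 2.9/cos(-1.0°) = 2.900 m; N'_1 = 65·cos(-1.0°) = 65.0; c'Δl = 8.70; W sinα = -1.1
Slice 2: Δl = 2.7/cos9.7° = 2.739 m; N'_2 = 158·cos9.7° = 155.7; c'Δl = 8.22; W sinα = 26.6
Slice 3: Δl = 2.2/cos19.4° = 2.332 m; N'_3 = 179·cos19.4° = 168.8; c'Δl = 7.00; W sinα = 59.5
Slice 4: Δl = 1.3/cos26.6° = 1.454 m; N'_4 = 109·cos26.6° = 97.5; c'Δl = 4.36; W sinα = 48.8
Slice 5: Δl = 2.2/cos34.3° = 2.663 m; N'_5 = 142·cos34.3° = 117.3; c'Δl = 7.99; W sinα = 80.0
Slice 6: Δl = 2.5/cos46.1° = 3.605 m; N'_6 = 69·cos46.1° = 47.8; c'Δl = 10.82; W sinα = 49.7
Σc'Δl = 47.1 kN/m; ΣN' = 652.2 kN/m; ΣW sinα = 263.5 kN/m
Resisting = 47.1 + 652.2·tan26.9° = 47.1 + 330.9 = 378.0 kN/m
FS = 378.0 / 263.5 = 1.434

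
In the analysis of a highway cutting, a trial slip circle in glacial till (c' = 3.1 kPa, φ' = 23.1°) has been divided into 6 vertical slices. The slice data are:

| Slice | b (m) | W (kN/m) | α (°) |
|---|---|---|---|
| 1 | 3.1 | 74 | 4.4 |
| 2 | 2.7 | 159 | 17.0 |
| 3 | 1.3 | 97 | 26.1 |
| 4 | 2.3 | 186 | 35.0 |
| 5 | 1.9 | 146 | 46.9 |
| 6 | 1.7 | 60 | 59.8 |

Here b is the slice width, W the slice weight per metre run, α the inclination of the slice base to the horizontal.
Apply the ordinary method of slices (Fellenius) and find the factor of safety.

FS = 0.85

Ordinary method of slices: FS = Σ[c'·Δl_i + (W_i cosα_i)·tanφ'] / Σ W_i sinα_i, with Δl_i = b_i / cosα_i.
Slice 1: Δl = 3.1/cos4.4° = 3.109 m; N'_1 = 74·cos4.4° = 73.8; c'Δl = 9.64; W sinα = 5.7
Slice 2: Δl = 2.7/cos17.0° = 2.823 m; N'_2 = 159·cos17.0° = 152.1; c'Δl = 8.75; W sinα = 46.5
Slice 3: Δl = 1.3/cos26.1° = 1.448 m; N'_3 = 97·cos26.1° = 87.1; c'Δl = 4.49; W sinα = 42.7
Slice 4: Δl = 2.3/cos35.0° = 2.808 m; N'_4 = 186·cos35.0° = 152.4; c'Δl = 8.70; W sinα = 106.7
Slice 5: Δl = 1.9/cos46.9° = 2.781 m; N'_5 = 146·cos46.9° = 99.8; c'Δl = 8.62; W sinα = 106.6
Slice 6: Δl = 1.7/cos59.8° = 3.380 m; N'_6 = 60·cos59.8° = 30.2; c'Δl = 10.48; W sinα = 51.9
Σc'Δl = 50.7 kN/m; ΣN' = 595.2 kN/m; ΣW sinα = 360.0 kN/m
Resisting = 50.7 + 595.2·tan23.1° = 50.7 + 253.9 = 304.6 kN/m
FS = 304.6 / 360.0 = 0.846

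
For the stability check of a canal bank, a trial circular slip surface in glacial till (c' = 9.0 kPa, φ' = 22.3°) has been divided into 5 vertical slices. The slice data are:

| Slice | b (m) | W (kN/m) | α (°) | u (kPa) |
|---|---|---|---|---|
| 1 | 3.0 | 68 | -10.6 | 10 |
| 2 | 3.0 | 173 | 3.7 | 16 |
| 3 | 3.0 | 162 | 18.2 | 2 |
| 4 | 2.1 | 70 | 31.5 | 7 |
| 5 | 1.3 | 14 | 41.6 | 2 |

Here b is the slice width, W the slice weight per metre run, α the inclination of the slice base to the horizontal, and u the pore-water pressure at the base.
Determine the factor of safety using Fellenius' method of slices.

Ordinary method of slices: FS = Σ[c'·Δl_i + (W_i cosα_i − u_i·Δl_i)·tanφ'] / Σ W_i sinα_i, with Δl_i = b_i / cosα_i.
Slice 1: Δl = 3.0/cos(-10.6°) = 3.052 m; N'_1 = 68·cos(-10.6°) − 10·3.052 = 36.3; c'Δl = 27.47; W sinα = -12.5
Slice 2: Δl = 3.0/cos3.7° = 3.006 m; N'_2 = 173·cos3.7° − 16·3.006 = 124.5; c'Δl = 27.06; W sinα = 11.2
Slice 3: Δl = 3.0/cos18.2° = 3.158 m; N'_3 = 162·cos18.2° − 2·3.158 = 147.6; c'Δl = 28.42; W sinα = 50.6
Slice 4: Δl = 2.1/cos31.5° = 2.463 m; N'_4 = 70·cos31.5° − 7·2.463 = 42.4; c'Δl = 22.17; W sinα = 36.6
Slice 5: Δl = 1.3/cos41.6° = 1.738 m; N'_5 = 14·cos41.6° − 2·1.738 = 7.0; c'Δl = 15.65; W sinα = 9.3
Σc'Δl = 120.8 kN/m; ΣN' = 357.9 kN/m; ΣW sinα = 95.1 kN/m
Resisting = 120.8 + 357.9·tan22.3° = 120.8 + 146.8 = 267.5 kN/m
FS = 267.5 / 95.1 = 2.812

FS = 2.81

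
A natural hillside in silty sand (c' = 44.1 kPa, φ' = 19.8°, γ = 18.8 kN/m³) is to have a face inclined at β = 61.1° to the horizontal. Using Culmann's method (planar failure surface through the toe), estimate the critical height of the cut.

Culmann's analysis gives the critical failure plane at α_cr = (β + φ')/2 = (61.1 + 19.8)/2 = 40.5°, and the critical height
H_c = (4c'/γ) · sinβ cosφ' / [1 − cos(β − φ')]
    = (4·44.1/18.8) · sin61.1°·cos19.8° / [1 − cos(41.3°)]
    = 9.383 · 0.8755·0.9409 / [1 − 0.7513]
    = 9.383 · 0.8237 / 0.2487
    = 31.07 m

H_c = 31.07 m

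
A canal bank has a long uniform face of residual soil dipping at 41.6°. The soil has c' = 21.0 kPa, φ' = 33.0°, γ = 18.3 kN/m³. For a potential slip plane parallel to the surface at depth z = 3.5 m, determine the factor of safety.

FS = 1.39

For an infinite slope with a slip plane parallel to the surface (no pore pressure): FS = [c' + γz cos²β tanφ'] / [γz sinβ cosβ].
γz = 18.3·3.5 = 64.05 kN/m²
Numerator = 21.0 + 64.05·cos²41.6°·tan33.0° = 21.0 + 64.05·0.5592·0.6494 = 44.260 kPa
Denominator = 64.05·sin41.6°·cos41.6° = 64.05·0.6639·0.7478 = 31.800 kPa
FS = 44.260 / 31.800 = 1.392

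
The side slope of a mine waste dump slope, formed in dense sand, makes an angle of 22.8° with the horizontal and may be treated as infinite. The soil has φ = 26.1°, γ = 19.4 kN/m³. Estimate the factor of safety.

FS = 1.17

For a dry cohesionless infinite slope the factor of safety is FS = tanφ / tanβ.
FS = tan26.1° / tan22.8° = 0.4899 / 0.4204 = 1.165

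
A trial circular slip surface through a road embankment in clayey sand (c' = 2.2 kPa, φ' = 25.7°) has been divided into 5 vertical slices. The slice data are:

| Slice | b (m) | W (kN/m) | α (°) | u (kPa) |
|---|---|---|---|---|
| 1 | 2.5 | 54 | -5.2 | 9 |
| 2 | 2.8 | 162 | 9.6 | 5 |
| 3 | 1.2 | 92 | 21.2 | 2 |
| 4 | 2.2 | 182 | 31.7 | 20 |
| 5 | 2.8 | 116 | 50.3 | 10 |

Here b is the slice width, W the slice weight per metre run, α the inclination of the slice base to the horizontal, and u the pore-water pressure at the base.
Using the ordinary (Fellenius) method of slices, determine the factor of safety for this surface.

Ordinary method of slices: FS = Σ[c'·Δl_i + (W_i cosα_i − u_i·Δl_i)·tanφ'] / Σ W_i sinα_i, with Δl_i = b_i / cosα_i.
Slice 1: Δl = 2.5/cos(-5.2°) = 2.510 m; N'_1 = 54·cos(-5.2°) − 9·2.510 = 31.2; c'Δl = 5.52; W sinα = -4.9
Slice 2: Δl = 2.8/cos9.6° = 2.840 m; N'_2 = 162·cos9.6° − 5·2.840 = 145.5; c'Δl = 6.25; W sinα = 27.0
Slice 3: Δl = 1.2/cos21.2° = 1.287 m; N'_3 = 92·cos21.2° − 2·1.287 = 83.2; c'Δl = 2.83; W sinα = 33.3
Slice 4: Δl = 2.2/cos31.7° = 2.586 m; N'_4 = 182·cos31.7° − 20·2.586 = 103.1; c'Δl = 5.69; W sinα = 95.6
Slice 5: Δl = 2.8/cos50.3° = 4.383 m; N'_5 = 116·cos50.3° − 10·4.383 = 30.3; c'Δl = 9.64; W sinα = 89.3
Σc'Δl = 29.9 kN/m; ΣN' = 393.3 kN/m; ΣW sinα = 240.3 kN/m
Resisting = 29.9 + 393.3·tan25.7° = 29.9 + 189.3 = 219.2 kN/m
FS = 219.2 / 240.3 = 0.912

FS = 0.91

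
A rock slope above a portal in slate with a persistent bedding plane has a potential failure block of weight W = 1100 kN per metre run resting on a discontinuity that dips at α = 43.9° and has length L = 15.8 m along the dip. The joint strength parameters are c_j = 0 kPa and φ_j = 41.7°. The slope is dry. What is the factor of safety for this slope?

Resolving the block weight along and normal to the plane and applying the Mohr–Coulomb strength on the joint:
N' = W cosα = 1100·cos43.9° = 792.6 kN/m
Driving force T = W sinα = 1100·sin43.9° = 762.7 kN/m
Resisting force R = c_j·L + N'·tanφ_j = 0·15.8 + 792.6·tan41.7° = 0.0 + 706.2 = 706.2 kN/m
FS = R / T = 706.2 / 762.7 = 0.926

FS = 0.93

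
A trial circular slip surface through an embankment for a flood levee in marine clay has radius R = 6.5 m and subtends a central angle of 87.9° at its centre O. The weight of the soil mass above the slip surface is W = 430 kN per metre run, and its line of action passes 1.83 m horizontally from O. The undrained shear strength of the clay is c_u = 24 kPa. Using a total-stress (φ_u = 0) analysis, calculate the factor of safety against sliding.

FS = 1.98

Taking moments about the centre O, the resisting moment is provided by the undrained shear strength acting along the arc:
Arc length L_a = R·θ = 6.5·(87.9°·π/180) = 6.5·1.5341 = 9.97 m
M_R = c_u·L_a·R = 24·9.97·6.5 = 1555.6 kN·m/m
M_D = W·d = 430·1.83 = 786.9 kN·m/m
FS = M_R / M_D = 1555.6 / 786.9 = 1.977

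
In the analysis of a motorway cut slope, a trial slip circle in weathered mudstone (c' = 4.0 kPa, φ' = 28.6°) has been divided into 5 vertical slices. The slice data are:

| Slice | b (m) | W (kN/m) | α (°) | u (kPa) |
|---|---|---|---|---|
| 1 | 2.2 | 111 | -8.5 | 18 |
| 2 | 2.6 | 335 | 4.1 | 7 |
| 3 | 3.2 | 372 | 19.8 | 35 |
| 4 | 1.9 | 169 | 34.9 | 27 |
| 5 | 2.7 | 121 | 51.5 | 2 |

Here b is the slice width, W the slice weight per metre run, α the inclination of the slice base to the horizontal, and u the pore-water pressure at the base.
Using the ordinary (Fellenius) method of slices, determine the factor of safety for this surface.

FS = 1.46

Ordinary method of slices: FS = Σ[c'·Δl_i + (W_i cosα_i − u_i·Δl_i)·tanφ'] / Σ W_i sinα_i, with Δl_i = b_i / cosα_i.
Slice 1: Δl = 2.2/cos(-8.5°) = 2.224 m; N'_1 = 111·cos(-8.5°) − 18·2.224 = 69.7; c'Δl = 8.90; W sinα = -16.4
Slice 2: Δl = 2.6/cos4.1° = 2.607 m; N'_2 = 335·cos4.1° − 7·2.607 = 315.9; c'Δl = 10.43; W sinα = 24.0
Slice 3: Δl = 3.2/cos19.8° = 3.401 m; N'_3 = 372·cos19.8° − 35·3.401 = 231.0; c'Δl = 13.60; W sinα = 126.0
Slice 4: Δl = 1.9/cos34.9° = 2.317 m; N'_4 = 169·cos34.9° − 27·2.317 = 76.1; c'Δl = 9.27; W sinα = 96.7
Slice 5: Δl = 2.7/cos51.5° = 4.337 m; N'_5 = 121·cos51.5° − 2·4.337 = 66.6; c'Δl = 17.35; W sinα = 94.7
Σc'Δl = 59.5 kN/m; ΣN' = 759.3 kN/m; ΣW sinα = 324.9 kN/m
Resisting = 59.5 + 759.3·tan28.6° = 59.5 + 414.0 = 473.5 kN/m
FS = 473.5 / 324.9 = 1.457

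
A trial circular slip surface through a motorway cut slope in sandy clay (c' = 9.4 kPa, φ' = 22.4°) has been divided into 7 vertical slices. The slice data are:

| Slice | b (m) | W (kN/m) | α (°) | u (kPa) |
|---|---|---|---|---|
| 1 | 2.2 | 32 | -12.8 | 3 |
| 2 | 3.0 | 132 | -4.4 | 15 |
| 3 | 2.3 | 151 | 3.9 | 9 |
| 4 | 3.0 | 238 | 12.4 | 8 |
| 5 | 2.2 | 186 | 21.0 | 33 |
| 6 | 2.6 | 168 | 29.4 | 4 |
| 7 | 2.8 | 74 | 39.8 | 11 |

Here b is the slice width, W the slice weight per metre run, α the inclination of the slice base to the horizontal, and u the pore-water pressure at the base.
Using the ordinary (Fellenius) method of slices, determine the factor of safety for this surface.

FS = 1.96

Ordinary method of slices: FS = Σ[c'·Δl_i + (W_i cosα_i − u_i·Δl_i)·tanφ'] / Σ W_i sinα_i, with Δl_i = b_i / cosα_i.
Slice 1: Δl = 2.2/cos(-12.8°) = 2.256 m; N'_1 = 32·cos(-12.8°) − 3·2.256 = 24.4; c'Δl = 21.21; W sinα = -7.1
Slice 2: Δl = 3.0/cos(-4.4°) = 3.009 m; N'_2 = 132·cos(-4.4°) − 15·3.009 = 86.5; c'Δl = 28.28; W sinα = -10.1
Slice 3: Δl = 2.3/cos3.9° = 2.305 m; N'_3 = 151·cos3.9° − 9·2.305 = 129.9; c'Δl = 21.67; W sinα = 10.3
Slice 4: Δl = 3.0/cos12.4° = 3.072 m; N'_4 = 238·cos12.4° − 8·3.072 = 207.9; c'Δl = 28.87; W sinα = 51.1
Slice 5: Δl = 2.2/cos21.0° = 2.357 m; N'_5 = 186·cos21.0° − 33·2.357 = 95.9; c'Δl = 22.15; W sinα = 66.7
Slice 6: Δl = 2.6/cos29.4° = 2.984 m; N'_6 = 168·cos29.4° − 4·2.984 = 134.4; c'Δl = 28.05; W sinα = 82.5
Slice 7: Δl = 2.8/cos39.8° = 3.644 m; N'_7 = 74·cos39.8° − 11·3.644 = 16.8; c'Δl = 34.26; W sinα = 47.4
Σc'Δl = 184.5 kN/m; ΣN' = 695.8 kN/m; ΣW sinα = 240.7 kN/m
Resisting = 184.5 + 695.8·tan22.4° = 184.5 + 286.8 = 471.3 kN/m
FS = 471.3 / 240.7 = 1.958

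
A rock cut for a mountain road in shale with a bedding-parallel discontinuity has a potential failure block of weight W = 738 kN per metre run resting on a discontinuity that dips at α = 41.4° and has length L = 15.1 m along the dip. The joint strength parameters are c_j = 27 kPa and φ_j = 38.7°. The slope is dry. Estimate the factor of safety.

Resolving the block weight along and normal to the plane and applying the Mohr–Coulomb strength on the joint:
N' = W cosα = 738·cos41.4° = 553.6 kN/m
Driving force T = W sinα = 738·sin41.4° = 488.0 kN/m
Resisting force R = c_j·L + N'·tanφ_j = 27·15.1 + 553.6·tan38.7° = 407.7 + 443.5 = 851.2 kN/m
FS = R / T = 851.2 / 488.0 = 1.744

FS = 1.74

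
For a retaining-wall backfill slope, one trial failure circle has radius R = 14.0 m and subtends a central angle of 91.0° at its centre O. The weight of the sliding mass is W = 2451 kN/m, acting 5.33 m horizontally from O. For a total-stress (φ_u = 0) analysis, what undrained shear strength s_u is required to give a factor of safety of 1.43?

s_u = 60.0 kPa

FS = s_u·L_a·R / (W·d), so s_u = FS·W·d / (L_a·R).
Arc length L_a = R·θ = 14.0·(91.0°·π/180) = 14.0·1.5882 = 22.24 m
s_u = 1.43·2451·5.33 / (22.24·14.0) = 18681.3 / 311.30 = 60.01 kPa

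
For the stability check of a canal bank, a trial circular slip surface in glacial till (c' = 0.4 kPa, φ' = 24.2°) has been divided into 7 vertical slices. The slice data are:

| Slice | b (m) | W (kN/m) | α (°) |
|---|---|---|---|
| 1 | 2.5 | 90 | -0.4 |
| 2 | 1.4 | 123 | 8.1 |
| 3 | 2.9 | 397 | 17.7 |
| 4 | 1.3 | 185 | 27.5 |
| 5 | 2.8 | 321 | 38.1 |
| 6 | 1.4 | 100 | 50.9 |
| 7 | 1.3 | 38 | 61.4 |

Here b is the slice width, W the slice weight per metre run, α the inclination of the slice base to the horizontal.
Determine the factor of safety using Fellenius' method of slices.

FS = 0.93

Ordinary method of slices: FS = Σ[c'·Δl_i + (W_i cosα_i)·tanφ'] / Σ W_i sinα_i, with Δl_i = b_i / cosα_i.
Slice 1: Δl = 2.5/cos(-0.4°) = 2.500 m; N'_1 = 90·cos(-0.4°) = 90.0; c'Δl = 1.00; W sinα = -0.6
Slice 2: Δl = 1.4/cos8.1° = 1.414 m; N'_2 = 123·cos8.1° = 121.8; c'Δl = 0.57; W sinα = 17.3
Slice 3: Δl = 2.9/cos17.7° = 3.044 m; N'_3 = 397·cos17.7° = 378.2; c'Δl = 1.22; W sinα = 120.7
Slice 4: Δl = 1.3/cos27.5° = 1.466 m; N'_4 = 185·cos27.5° = 164.1; c'Δl = 0.59; W sinα = 85.4
Slice 5: Δl = 2.8/cos38.1° = 3.558 m; N'_5 = 321·cos38.1° = 252.6; c'Δl = 1.42; W sinα = 198.1
Slice 6: Δl = 1.4/cos50.9° = 2.220 m; N'_6 = 100·cos50.9° = 63.1; c'Δl = 0.89; W sinα = 77.6
Slice 7: Δl = 1.3/cos61.4° = 2.716 m; N'_7 = 38·cos61.4° = 18.2; c'Δl = 1.09; W sinα = 33.4
Σc'Δl = 6.8 kN/m; ΣN' = 1087.9 kN/m; ΣW sinα = 531.9 kN/m
Resisting = 6.8 + 1087.9·tan24.2° = 6.8 + 488.9 = 495.7 kN/m
FS = 495.7 / 531.9 = 0.932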